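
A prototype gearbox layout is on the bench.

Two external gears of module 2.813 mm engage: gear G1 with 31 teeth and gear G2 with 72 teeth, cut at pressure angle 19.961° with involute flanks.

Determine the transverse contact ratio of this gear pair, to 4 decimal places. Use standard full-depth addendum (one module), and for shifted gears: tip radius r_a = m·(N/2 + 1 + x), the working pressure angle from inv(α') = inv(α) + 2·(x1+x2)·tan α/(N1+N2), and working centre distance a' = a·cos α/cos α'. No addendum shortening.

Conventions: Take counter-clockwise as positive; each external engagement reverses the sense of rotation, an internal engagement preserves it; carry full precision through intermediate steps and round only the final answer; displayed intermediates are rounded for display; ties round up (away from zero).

1.7382

recognized (one external pair, fixed centres): single-mesh tooth geometry, m = 2.813, N1 = 31, N2 = 72
base radii: r_b1 = 40.982149, r_b2 = 95.184346
tip radii: r_a1 = 46.414500, r_a2 = 104.081000
no profile shift: α' = α, a' = a
action lengths: √(r_a1²−r_b1²) = 21.789201, √(r_a2²−r_b2²) = 42.104570
base pitch p_b = π·m·cos α = 8.306401
CR = (21.789201 + 42.104570 − 144.869500·sin 19.96100°)/8.306401 = 1.738197
contact ratio ≈ 1.7382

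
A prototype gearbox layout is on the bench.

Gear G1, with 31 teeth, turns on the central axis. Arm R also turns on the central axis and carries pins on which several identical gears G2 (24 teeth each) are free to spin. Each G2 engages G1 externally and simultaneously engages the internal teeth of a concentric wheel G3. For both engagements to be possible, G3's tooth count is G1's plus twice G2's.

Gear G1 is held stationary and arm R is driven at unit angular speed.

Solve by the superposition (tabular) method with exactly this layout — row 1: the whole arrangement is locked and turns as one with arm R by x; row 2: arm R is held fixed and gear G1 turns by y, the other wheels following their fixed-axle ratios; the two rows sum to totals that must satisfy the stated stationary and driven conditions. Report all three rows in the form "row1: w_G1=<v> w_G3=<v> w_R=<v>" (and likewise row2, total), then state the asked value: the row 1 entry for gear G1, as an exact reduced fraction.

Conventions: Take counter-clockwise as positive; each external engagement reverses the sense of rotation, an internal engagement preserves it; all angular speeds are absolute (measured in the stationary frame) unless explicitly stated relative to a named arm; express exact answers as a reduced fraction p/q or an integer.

class = planetary set [G3 = 31+2·24 = 79; Willis about the carrier]
row 1 — lock + rotate with arm: ω_sun = ω_ring = ω_arm = x
row 2: sun turns y, ring = −(31/79)·y, arm 0
boundary: total ω_sun = x + y = 0 and total ω_arm = x = 1  ⇒  y = -1, x = 1
row 2 ring = −(31/79)·(-1) = 31/79
totals (row 1 + row 2): sun 1 + (-1) = 0, ring 1 + 31/79 = 110/79, arm 1 + 0 = 1
asked cell (row1, sun) = 1

row1: w_G1=1 w_G3=1 w_R=1
row2: w_G1=-1 w_G3=31/79 w_R=0
total: w_G1=0 w_G3=110/79 w_R=1
asked value: 1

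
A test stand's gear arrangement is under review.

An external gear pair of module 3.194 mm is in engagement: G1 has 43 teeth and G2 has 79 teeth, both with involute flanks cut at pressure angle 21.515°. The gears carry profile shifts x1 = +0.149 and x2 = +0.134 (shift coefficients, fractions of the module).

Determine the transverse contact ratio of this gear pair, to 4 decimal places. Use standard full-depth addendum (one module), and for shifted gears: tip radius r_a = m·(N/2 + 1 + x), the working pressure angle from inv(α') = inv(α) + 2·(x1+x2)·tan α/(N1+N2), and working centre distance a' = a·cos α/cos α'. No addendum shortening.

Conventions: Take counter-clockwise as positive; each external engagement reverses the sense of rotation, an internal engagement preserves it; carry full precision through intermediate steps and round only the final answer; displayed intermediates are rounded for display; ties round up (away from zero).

topology: single-mesh involute geometry — m = 3.194, 43T/79T pair
base radii: r_b1 = 63.886114, r_b2 = 117.372162
tip radii: r_a1 = 72.340906, r_a2 = 129.784996
inv(α') = inv(21.515°) + 2·(+0.149+0.134)·tan α/(43+79) = 0.02053423  ⇒  α' = 22.16722°
a' = a·cos α / cos α' = 194.8340·cos 21.515°/cos 22.16722° = 195.724977
action lengths: √(r_a1²−r_b1²) = 33.937754, √(r_a2²−r_b2²) = 55.388814
base pitch p_b = π·m·cos α = 9.335077
CR = (33.937754 + 55.388814 − 195.724977·sin 22.16722°)/9.335077 = 1.657980
contact ratio ≈ 1.6580

1.6580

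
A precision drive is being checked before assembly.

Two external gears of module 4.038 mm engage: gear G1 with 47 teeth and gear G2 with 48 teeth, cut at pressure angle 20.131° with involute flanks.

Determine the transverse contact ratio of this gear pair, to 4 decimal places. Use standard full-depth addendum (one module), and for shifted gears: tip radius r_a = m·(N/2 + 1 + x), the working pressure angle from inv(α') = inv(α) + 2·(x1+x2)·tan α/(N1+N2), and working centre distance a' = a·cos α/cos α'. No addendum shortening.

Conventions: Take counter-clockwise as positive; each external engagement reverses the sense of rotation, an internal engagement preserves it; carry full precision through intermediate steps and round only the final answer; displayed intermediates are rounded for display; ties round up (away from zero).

1.7388

topology: single-mesh involute geometry — m = 4.038, 47T/48T pair
base radii: r_b1 = 89.095814, r_b2 = 90.991469
tip radii: r_a1 = 98.931000, r_a2 = 100.950000
no profile shift: α' = α, a' = a
action lengths: √(r_a1²−r_b1²) = 43.003241, √(r_a2²−r_b2²) = 43.720190
base pitch p_b = π·m·cos α = 11.910755
CR = (43.003241 + 43.720190 − 191.805000·sin 20.13100°)/11.910755 = 1.738793
contact ratio ≈ 1.7388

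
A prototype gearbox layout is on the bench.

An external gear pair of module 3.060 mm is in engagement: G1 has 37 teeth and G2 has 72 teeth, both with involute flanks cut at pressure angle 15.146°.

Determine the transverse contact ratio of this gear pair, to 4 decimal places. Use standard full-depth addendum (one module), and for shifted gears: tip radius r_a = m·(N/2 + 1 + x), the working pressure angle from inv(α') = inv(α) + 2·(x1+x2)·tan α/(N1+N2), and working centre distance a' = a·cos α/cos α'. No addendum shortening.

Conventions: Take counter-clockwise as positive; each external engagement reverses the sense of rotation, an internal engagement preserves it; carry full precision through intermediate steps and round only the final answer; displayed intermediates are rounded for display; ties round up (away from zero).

2.0779

topology: single-mesh involute geometry — m = 3.060, 37T/72T pair
base radii: r_b1 = 54.643548, r_b2 = 106.333391
tip radii: r_a1 = 59.670000, r_a2 = 113.220000
no profile shift: α' = α, a' = a
action lengths: √(r_a1²−r_b1²) = 23.970639, √(r_a2²−r_b2²) = 38.884165
base pitch p_b = π·m·cos α = 9.279339
CR = (23.970639 + 38.884165 − 166.770000·sin 15.14600°)/9.279339 = 2.077865
contact ratio ≈ 2.0779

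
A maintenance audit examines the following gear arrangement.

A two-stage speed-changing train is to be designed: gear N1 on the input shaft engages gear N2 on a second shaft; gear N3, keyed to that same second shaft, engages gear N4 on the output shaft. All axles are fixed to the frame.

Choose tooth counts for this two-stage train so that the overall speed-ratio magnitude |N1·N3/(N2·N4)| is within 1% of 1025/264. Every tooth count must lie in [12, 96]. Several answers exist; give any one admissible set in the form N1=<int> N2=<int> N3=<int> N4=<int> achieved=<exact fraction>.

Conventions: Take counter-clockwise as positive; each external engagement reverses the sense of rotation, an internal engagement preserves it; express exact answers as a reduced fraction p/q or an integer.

N1=25 N2=12 N3=41 N4=22 achieved=1025/264

design class (target 1025/264): fixed-axis compound train
target = 1025/264 in lowest terms: an exact hit needs N1·N3 = k·1025 and N2·N4 = k·264 for one integer k, every count in [12, 96]; additionally prefer no 1:1 stage (N1 ≠ N2, N3 ≠ N4)
k = 1: N1·N3 = 1025 = 25·41, N2·N4 = 264 = 12·22
achieved = 25·41/(12·22) = 1025/264; |achieved − target| = 0 ≤ 41/1056 ✓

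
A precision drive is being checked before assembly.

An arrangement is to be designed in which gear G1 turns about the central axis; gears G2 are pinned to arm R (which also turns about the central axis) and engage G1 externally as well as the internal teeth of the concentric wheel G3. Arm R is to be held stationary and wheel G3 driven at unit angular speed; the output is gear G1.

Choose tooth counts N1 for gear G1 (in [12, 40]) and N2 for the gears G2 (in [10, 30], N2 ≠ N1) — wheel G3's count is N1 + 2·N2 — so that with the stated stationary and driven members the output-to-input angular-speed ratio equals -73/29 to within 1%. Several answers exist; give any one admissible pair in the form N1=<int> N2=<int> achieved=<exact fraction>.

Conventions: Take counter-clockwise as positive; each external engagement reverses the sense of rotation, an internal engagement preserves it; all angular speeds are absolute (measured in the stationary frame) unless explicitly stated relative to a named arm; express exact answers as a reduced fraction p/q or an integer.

planetary set to be sized for -73/29 (Willis relation)
Willis with ω_arm = 0: ω_sun/ω_ring = −N3/N1; set equal to -73/29  ⇒  N3/N1 = −(-73/29) = 73/29
N3 = N1 + 2·N2  ⇒  N2/N1 = (N3/N1 − 1)/2 = (73/29 − 1)/2 = 22/29
smallest multiple with N1 ≥ 12 and N2 ≥ 10: k = 1  ⇒  N1 = 1·29 = 29, N2 = 1·22 = 22 (N1 ≤ 40, N2 ≤ 30, N2 ≠ N1 ✓), N3 = 29 + 2·22 = 73
check: −N3/N1 with N1 = 29, N3 = 73 gives -73/29; |achieved − target| = 0 ≤ 73/2900 ✓

N1=29 N2=22 achieved=-73/29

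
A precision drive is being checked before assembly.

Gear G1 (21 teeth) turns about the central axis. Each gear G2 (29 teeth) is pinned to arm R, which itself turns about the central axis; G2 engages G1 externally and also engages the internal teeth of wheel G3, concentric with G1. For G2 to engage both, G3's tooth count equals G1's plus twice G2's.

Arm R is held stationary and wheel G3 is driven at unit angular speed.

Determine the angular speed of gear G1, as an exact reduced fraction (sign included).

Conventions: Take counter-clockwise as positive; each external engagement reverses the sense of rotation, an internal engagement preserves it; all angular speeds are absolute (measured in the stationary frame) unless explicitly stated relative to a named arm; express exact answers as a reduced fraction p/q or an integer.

planetary set (21T centre, 29T on arm, 79T internal) — Willis relation
ring teeth: 21 + 2·29 = 79
21(ω_sun−ω_arm) = −79(ω_ring−ω_arm),  ω_arm = 0, ω_ring = 1
ω_sun = 0 − (79/21)(1−0) = -79/21
exact speed ratio = -79/21

-79/21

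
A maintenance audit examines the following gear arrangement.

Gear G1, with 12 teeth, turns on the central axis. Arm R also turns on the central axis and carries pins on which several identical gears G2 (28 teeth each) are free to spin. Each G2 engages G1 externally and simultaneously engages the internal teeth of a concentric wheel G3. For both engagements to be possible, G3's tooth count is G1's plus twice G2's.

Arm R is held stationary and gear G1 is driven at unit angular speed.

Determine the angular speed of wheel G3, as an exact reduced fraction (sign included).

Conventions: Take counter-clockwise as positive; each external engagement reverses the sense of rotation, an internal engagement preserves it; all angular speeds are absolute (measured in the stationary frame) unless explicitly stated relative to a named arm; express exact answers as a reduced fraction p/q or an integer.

-3/17

recognized (axles ride arm R): planetary set, 12/28/68 teeth
ring teeth: 12 + 2·28 = 68
12(ω_sun−ω_arm) = −68(ω_ring−ω_arm),  ω_arm = 0, ω_sun = 1
ω_ring = 0 − (12/68)(1−0) = -3/17
exact speed ratio = -3/17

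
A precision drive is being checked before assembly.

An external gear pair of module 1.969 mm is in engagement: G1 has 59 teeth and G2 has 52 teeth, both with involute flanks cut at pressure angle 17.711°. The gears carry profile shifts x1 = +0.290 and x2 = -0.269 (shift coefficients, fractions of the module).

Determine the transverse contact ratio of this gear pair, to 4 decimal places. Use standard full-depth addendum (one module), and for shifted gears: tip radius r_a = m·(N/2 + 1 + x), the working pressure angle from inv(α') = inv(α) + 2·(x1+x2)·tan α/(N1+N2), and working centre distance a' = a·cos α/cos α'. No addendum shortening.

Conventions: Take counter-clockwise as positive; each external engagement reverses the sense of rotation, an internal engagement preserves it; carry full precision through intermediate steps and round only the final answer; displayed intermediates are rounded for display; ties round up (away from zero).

1.8996

class = single-mesh tooth geometry [involute pair 59T × 52T, m = 1.969]
base radii: r_b1 = 55.332427, r_b2 = 48.767563
tip radii: r_a1 = 60.625510, r_a2 = 52.633339
inv(α') = inv(17.711°) + 2·(+0.290-0.269)·tan α/(59+52) = 0.01035783  ⇒  α' = 17.77861°
a' = a·cos α / cos α' = 109.2795·cos 17.711°/cos 17.77861° = 109.320773
action lengths: √(r_a1²−r_b1²) = 24.774483, √(r_a2²−r_b2²) = 19.798818
base pitch p_b = π·m·cos α = 5.892608
CR = (24.774483 + 19.798818 − 109.320773·sin 17.77861°)/5.892608 = 1.899552
contact ratio ≈ 1.8996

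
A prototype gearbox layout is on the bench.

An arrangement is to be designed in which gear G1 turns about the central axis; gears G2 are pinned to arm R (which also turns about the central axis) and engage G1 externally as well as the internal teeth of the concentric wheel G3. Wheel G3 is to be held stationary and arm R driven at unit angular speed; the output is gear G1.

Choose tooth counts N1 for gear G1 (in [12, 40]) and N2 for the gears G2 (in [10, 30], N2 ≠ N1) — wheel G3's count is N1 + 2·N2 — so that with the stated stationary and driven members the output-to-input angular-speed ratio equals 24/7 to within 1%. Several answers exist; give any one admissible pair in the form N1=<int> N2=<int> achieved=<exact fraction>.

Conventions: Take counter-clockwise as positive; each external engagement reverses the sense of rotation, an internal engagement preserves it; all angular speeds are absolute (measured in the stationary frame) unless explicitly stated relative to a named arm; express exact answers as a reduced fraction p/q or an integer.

class = planetary set [ratio 24/7 wanted; Willis about the carrier]
Willis with ω_ring = 0: ω_sun/ω_arm = (N1+N3)/N1; set equal to 24/7  ⇒  N3/N1 = 24/7 − 1 = 17/7
N3 = N1 + 2·N2  ⇒  N2/N1 = (N3/N1 − 1)/2 = (17/7 − 1)/2 = 5/7
smallest multiple with N1 ≥ 12 and N2 ≥ 10: k = 2  ⇒  N1 = 2·7 = 14, N2 = 2·5 = 10 (N1 ≤ 40, N2 ≤ 30, N2 ≠ N1 ✓), N3 = 14 + 2·10 = 34
check: (N1+N3)/N1 with N1 = 14, N3 = 34 gives 24/7; |achieved − target| = 0 ≤ 6/175 ✓

N1=14 N2=10 achieved=24/7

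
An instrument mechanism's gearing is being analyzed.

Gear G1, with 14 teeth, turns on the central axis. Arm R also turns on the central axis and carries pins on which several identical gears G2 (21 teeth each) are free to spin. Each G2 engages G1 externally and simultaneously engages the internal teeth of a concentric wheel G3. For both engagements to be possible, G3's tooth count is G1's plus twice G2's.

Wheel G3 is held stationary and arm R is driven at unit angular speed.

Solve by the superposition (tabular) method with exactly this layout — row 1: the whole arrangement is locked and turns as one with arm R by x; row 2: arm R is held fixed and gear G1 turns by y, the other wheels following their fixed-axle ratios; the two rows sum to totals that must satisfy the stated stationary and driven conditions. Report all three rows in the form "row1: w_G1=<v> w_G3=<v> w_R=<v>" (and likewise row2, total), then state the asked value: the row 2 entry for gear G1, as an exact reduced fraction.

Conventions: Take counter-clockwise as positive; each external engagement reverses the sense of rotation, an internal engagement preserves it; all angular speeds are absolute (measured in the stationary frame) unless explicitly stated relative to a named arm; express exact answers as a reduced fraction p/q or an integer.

planetary set (14T centre, 21T on arm, 56T internal) — Willis relation
superposition row 1 [locked train]: every member turns x
superposition row 2 [arm held]: sun y, ring −(14/56)·y, arm 0
boundary: total ω_ring = x − (14/56)·y = 0 and total ω_arm = x = 1  ⇒  y = 4, x = 1
row 2 ring = −(14/56)·4 = -1
totals (row 1 + row 2): sun 1 + 4 = 5, ring 1 + (-1) = 0, arm 1 + 0 = 1
asked cell (row2, sun) = 4

row1: w_G1=1 w_G3=1 w_R=1
row2: w_G1=4 w_G3=-1 w_R=0
total: w_G1=5 w_G3=0 w_R=1
asked value: 4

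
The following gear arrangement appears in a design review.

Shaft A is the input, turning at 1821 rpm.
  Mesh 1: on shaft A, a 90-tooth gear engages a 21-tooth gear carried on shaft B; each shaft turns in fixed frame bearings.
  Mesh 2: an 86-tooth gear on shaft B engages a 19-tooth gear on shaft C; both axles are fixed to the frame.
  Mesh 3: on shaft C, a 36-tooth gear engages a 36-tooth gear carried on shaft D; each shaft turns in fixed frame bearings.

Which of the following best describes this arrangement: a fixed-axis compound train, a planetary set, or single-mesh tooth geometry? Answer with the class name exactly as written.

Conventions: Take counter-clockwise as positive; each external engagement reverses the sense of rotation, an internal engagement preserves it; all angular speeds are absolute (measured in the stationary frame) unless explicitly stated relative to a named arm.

recognized (4 fixed axles, 3 meshes): fixed-axis compound train
classification: fixed-axis compound train

fixed-axis compound train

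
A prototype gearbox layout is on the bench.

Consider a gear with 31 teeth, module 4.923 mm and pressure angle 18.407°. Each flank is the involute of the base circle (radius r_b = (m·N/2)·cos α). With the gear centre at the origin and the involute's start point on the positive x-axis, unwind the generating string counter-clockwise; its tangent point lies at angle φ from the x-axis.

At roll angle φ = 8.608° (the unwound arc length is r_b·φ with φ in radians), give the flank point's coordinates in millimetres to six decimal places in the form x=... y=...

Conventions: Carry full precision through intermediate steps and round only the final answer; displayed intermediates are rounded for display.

topology: single-mesh involute geometry — m = 4.923, N = 31
pitch radius r_p = m·N/2 = 4.923·31/2 = 76.306500
base radius r_b = r_p·cos α = 76.306500·cos 18.407° = 72.402464
roll angle φ = 8.608° = 0.15023794 rad
x = r_b·(cos φ + φ·sin φ) = 73.214973
y = r_b·(sin φ − φ·cos φ) = 0.081656

x=73.214973 y=0.081656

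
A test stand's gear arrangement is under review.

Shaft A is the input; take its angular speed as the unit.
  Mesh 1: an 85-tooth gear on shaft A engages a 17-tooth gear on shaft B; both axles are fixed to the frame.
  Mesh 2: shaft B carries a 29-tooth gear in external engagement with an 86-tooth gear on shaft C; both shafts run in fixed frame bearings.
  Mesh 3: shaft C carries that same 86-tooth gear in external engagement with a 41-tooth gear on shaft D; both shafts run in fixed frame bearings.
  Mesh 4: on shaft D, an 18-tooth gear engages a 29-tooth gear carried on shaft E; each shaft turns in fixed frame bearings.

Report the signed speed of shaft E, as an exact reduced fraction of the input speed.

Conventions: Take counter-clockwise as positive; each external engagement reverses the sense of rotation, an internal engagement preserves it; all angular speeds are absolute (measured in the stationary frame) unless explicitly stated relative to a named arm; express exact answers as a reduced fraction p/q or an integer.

90/41

4-mesh fixed-axis compound train (all bearings frame-fixed)
mesh 1 [85T→17T]: |ω|/ω_in = 1×85/17 = 5, sense flips to −
mesh 2 [29T→86T]: |ω|/ω_in = 5×29/86 = 145/86, sense flips to +
mesh 3 [86T→41T]: |ω|/ω_in = (145/86)×86/41 = 145/41, sense flips to −
mesh 4 [18T→29T]: |ω|/ω_in = (145/41)×18/29 = 90/41, sense flips to +
signed output speed (× input speed) = 90/41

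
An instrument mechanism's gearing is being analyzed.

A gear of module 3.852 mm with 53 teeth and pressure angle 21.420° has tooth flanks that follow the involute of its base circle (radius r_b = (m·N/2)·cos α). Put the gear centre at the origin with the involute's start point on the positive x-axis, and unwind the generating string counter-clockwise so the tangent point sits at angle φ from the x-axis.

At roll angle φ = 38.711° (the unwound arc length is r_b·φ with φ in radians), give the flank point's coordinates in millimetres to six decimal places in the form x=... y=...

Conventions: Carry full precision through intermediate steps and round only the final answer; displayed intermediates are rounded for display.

topology: single-mesh involute geometry — m = 3.852, N = 53
pitch radius r_p = m·N/2 = 3.852·53/2 = 102.078000
base radius r_b = r_p·cos α = 102.078000·cos 21.420° = 95.027309
roll angle φ = 38.711° = 0.67563441 rad
x = r_b·(cos φ + φ·sin φ) = 114.303316
y = r_b·(sin φ − φ·cos φ) = 9.330537

x=114.303316 y=9.330537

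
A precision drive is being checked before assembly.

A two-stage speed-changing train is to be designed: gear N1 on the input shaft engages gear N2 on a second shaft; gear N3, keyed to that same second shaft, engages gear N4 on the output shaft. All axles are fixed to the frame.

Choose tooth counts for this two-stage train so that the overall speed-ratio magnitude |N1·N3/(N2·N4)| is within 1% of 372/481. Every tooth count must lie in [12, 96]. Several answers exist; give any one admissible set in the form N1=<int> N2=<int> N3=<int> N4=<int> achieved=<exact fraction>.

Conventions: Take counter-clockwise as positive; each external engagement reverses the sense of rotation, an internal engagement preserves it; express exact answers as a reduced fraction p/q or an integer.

N1=12 N2=13 N3=31 N4=37 achieved=372/481

design class (target 372/481): fixed-axis compound train
target = 372/481 in lowest terms: an exact hit needs N1·N3 = k·372 and N2·N4 = k·481 for one integer k, every count in [12, 96]; additionally prefer no 1:1 stage (N1 ≠ N2, N3 ≠ N4)
k = 1: N1·N3 = 372 = 12·31, N2·N4 = 481 = 13·37
achieved = 12·31/(13·37) = 372/481; |achieved − target| = 0 ≤ 93/12025 ✓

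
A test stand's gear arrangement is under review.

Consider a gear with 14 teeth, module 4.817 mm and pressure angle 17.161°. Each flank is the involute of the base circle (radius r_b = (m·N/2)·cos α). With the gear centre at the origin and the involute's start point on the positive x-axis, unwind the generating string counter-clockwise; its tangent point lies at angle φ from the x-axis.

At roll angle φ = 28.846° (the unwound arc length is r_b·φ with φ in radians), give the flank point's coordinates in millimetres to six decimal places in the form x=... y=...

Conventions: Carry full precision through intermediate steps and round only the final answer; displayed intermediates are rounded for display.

x=36.045813 y=1.336028

single-mesh involute tooth geometry (14T wheel at module 4.817)
pitch radius r_p = m·N/2 = 4.817·14/2 = 33.719000
base radius r_b = r_p·cos α = 33.719000·cos 17.161° = 32.217811
roll angle φ = 28.846° = 0.50345768 rad
x = r_b·(cos φ + φ·sin φ) = 36.045813
y = r_b·(sin φ − φ·cos φ) = 1.336028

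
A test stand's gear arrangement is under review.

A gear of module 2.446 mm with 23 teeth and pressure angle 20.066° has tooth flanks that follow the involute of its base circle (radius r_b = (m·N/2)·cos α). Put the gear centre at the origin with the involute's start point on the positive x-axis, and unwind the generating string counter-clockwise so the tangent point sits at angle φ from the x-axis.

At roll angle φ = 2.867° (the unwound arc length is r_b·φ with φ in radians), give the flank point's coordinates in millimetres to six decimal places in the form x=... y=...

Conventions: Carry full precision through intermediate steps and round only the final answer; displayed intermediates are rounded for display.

x=26.454571 y=0.001103

topology: single-mesh involute geometry — m = 2.446, N = 23
pitch radius r_p = m·N/2 = 2.446·23/2 = 28.129000
base radius r_b = r_p·cos α = 28.129000·cos 20.066° = 26.421514
roll angle φ = 2.867° = 0.05003859 rad
x = r_b·(cos φ + φ·sin φ) = 26.454571
y = r_b·(sin φ − φ·cos φ) = 0.001103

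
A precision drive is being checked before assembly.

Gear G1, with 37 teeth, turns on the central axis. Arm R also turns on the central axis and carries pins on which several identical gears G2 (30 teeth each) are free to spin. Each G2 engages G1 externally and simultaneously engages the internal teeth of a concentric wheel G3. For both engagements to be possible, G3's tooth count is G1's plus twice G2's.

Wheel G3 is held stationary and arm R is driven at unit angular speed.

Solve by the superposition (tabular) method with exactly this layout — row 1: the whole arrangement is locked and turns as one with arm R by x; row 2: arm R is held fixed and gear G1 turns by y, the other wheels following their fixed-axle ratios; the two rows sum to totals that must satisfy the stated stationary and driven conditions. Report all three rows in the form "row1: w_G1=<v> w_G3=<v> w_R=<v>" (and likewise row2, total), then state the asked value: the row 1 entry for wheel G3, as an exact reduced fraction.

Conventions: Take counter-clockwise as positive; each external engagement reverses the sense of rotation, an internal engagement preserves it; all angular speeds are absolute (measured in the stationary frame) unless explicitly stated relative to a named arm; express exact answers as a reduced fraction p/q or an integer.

row1: w_G1=1 w_G3=1 w_R=1
row2: w_G1=97/37 w_G3=-1 w_R=0
total: w_G1=134/37 w_G3=0 w_R=1
asked value: 1

planetary set (37T centre, 30T on arm, 97T internal) — Willis relation
row 1: whole set turns with the arm by x
superposition row 2 [arm held]: sun y, ring −(37/97)·y, arm 0
boundary: total ω_ring = x − (37/97)·y = 0 and total ω_arm = x = 1  ⇒  y = 97/37, x = 1
row 2 ring = −(37/97)·97/37 = -1
totals (row 1 + row 2): sun 1 + 97/37 = 134/37, ring 1 + (-1) = 0, arm 1 + 0 = 1
asked cell (row1, ring) = 1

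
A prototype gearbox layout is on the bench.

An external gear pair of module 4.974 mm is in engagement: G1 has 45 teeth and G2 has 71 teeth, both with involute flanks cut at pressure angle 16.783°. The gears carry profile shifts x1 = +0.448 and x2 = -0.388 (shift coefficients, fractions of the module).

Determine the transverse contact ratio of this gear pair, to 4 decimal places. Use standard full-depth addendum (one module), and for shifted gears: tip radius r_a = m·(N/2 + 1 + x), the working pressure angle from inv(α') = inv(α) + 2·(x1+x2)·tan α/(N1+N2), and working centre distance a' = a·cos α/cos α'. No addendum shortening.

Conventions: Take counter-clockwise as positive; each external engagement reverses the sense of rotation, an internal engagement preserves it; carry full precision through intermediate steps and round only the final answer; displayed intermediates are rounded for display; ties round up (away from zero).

recognized (one external pair, fixed centres): single-mesh tooth geometry, m = 4.974, N1 = 45, N2 = 71
base radii: r_b1 = 107.148004, r_b2 = 169.055740
tip radii: r_a1 = 119.117352, r_a2 = 179.621088
inv(α') = inv(16.783°) + 2·(+0.448-0.388)·tan α/(45+71) = 0.00898746  ⇒  α' = 16.97714°
a' = a·cos α / cos α' = 288.4920·cos 16.783°/cos 16.97714° = 288.788770
action lengths: √(r_a1²−r_b1²) = 52.040837, √(r_a2²−r_b2²) = 60.695073
base pitch p_b = π·m·cos α = 14.960684
CR = (52.040837 + 60.695073 − 288.788770·sin 16.97714°)/14.960684 = 1.899142
contact ratio ≈ 1.8991

1.8991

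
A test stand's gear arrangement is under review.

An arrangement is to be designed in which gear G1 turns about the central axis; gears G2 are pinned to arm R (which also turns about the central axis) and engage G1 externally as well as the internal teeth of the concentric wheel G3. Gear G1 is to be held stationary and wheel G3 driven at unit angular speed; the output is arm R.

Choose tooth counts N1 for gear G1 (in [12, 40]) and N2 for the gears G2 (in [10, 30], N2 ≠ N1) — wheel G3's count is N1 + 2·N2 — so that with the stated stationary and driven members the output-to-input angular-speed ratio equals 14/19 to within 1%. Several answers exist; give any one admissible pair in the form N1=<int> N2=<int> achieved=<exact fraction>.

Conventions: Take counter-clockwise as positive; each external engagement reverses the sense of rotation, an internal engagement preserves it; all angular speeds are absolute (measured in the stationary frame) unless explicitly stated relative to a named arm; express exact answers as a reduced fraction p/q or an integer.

N1=20 N2=18 achieved=14/19

planetary set to be sized for 14/19 (Willis relation)
Willis with ω_sun = 0: ω_arm/ω_ring = N3/(N1+N3); set equal to 14/19  ⇒  N3/N1 = (14/19)/(1 − 14/19) = 14/5
N3 = N1 + 2·N2  ⇒  N2/N1 = (N3/N1 − 1)/2 = (14/5 − 1)/2 = 9/10
smallest multiple with N1 ≥ 12 and N2 ≥ 10: k = 2  ⇒  N1 = 2·10 = 20, N2 = 2·9 = 18 (N1 ≤ 40, N2 ≤ 30, N2 ≠ N1 ✓), N3 = 20 + 2·18 = 56
check: N3/(N1+N3) with N1 = 20, N3 = 56 gives 14/19; |achieved − target| = 0 ≤ 7/950 ✓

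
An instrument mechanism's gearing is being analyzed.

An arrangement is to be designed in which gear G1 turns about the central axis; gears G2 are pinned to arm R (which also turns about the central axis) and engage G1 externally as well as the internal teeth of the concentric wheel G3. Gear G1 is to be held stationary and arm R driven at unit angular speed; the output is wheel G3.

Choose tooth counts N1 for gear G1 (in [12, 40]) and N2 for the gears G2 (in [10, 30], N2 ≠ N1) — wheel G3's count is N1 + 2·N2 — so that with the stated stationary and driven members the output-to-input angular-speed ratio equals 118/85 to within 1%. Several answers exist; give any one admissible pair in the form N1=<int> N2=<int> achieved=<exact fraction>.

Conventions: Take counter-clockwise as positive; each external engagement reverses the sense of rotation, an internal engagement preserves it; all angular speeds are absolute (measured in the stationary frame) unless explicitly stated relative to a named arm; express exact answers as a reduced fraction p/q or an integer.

planetary set to be sized for 118/85 (Willis relation)
Willis with ω_sun = 0: ω_ring/ω_arm = (N1+N3)/N3; set equal to 118/85  ⇒  N3/N1 = 1/(118/85 − 1) = 85/33
N3 = N1 + 2·N2  ⇒  N2/N1 = (N3/N1 − 1)/2 = (85/33 − 1)/2 = 26/33
smallest multiple with N1 ≥ 12 and N2 ≥ 10: k = 1  ⇒  N1 = 1·33 = 33, N2 = 1·26 = 26 (N1 ≤ 40, N2 ≤ 30, N2 ≠ N1 ✓), N3 = 33 + 2·26 = 85
check: (N1+N3)/N3 with N1 = 33, N3 = 85 gives 118/85; |achieved − target| = 0 ≤ 59/4250 ✓

N1=33 N2=26 achieved=118/85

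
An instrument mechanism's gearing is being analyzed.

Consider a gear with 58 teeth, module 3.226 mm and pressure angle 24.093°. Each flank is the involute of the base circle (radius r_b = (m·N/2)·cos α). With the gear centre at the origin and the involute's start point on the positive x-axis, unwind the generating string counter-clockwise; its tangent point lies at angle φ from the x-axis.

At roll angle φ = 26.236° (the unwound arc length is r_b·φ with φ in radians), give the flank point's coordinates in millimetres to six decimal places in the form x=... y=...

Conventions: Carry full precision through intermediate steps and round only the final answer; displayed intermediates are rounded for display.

x=93.893659 y=2.676382

single-mesh involute tooth geometry (58T wheel at module 3.226)
pitch radius r_p = m·N/2 = 3.226·58/2 = 93.554000
base radius r_b = r_p·cos α = 93.554000·cos 24.093° = 85.403955
roll angle φ = 26.236° = 0.45790458 rad
x = r_b·(cos φ + φ·sin φ) = 93.893659
y = r_b·(sin φ − φ·cos φ) = 2.676382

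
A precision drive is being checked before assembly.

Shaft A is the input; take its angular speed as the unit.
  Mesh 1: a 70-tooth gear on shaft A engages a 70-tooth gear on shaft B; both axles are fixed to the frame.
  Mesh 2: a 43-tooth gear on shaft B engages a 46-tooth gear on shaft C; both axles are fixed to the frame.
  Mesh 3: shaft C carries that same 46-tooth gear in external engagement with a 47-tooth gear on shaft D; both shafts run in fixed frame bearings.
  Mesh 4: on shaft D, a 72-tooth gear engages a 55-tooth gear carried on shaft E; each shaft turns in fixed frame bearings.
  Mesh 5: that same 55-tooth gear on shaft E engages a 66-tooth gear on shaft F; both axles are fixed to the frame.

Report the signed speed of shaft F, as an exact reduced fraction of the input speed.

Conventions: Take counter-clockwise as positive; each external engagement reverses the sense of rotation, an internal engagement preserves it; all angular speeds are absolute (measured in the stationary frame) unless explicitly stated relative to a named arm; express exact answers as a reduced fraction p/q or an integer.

5-mesh fixed-axis compound train (all bearings frame-fixed)
mesh 1 [70T→70T]: |ω|/ω_in = 1×70/70 = 1, sense flips to −
mesh 2 [43T→46T]: |ω|/ω_in = 1×43/46 = 43/46, sense flips to +
mesh 3 [46T→47T]: |ω|/ω_in = (43/46)×46/47 = 43/47, sense flips to −
mesh 4 [72T→55T]: |ω|/ω_in = (43/47)×72/55 = 3096/2585, sense flips to +
mesh 5 [55T→66T]: |ω|/ω_in = (3096/2585)×55/66 = 516/517, sense flips to −
signed output speed (× input speed) = -516/517

-516/517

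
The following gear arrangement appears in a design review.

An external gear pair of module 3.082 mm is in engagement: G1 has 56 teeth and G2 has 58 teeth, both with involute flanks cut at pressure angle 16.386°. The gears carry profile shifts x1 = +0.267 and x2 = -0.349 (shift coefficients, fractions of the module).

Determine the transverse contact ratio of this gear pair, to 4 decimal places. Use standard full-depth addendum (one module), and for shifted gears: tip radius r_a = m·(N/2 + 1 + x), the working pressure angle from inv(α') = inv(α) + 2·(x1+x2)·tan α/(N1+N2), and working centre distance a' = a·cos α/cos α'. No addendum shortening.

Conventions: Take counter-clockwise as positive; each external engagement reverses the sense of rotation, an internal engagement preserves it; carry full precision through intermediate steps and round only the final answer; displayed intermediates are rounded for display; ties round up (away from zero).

recognized (one external pair, fixed centres): single-mesh tooth geometry, m = 3.082, N1 = 56, N2 = 58
base radii: r_b1 = 82.790910, r_b2 = 85.747728
tip radii: r_a1 = 90.200894, r_a2 = 91.384382
inv(α') = inv(16.386°) + 2·(+0.267-0.349)·tan α/(56+58) = 0.00763784  ⇒  α' = 16.10047°
a' = a·cos α / cos α' = 175.6740·cos 16.386°/cos 16.10047° = 175.419122
action lengths: √(r_a1²−r_b1²) = 35.803164, √(r_a2²−r_b2²) = 31.597981
base pitch p_b = π·m·cos α = 9.289118
CR = (35.803164 + 31.597981 − 175.419122·sin 16.10047°)/9.289118 = 2.018865
contact ratio ≈ 2.0189

2.0189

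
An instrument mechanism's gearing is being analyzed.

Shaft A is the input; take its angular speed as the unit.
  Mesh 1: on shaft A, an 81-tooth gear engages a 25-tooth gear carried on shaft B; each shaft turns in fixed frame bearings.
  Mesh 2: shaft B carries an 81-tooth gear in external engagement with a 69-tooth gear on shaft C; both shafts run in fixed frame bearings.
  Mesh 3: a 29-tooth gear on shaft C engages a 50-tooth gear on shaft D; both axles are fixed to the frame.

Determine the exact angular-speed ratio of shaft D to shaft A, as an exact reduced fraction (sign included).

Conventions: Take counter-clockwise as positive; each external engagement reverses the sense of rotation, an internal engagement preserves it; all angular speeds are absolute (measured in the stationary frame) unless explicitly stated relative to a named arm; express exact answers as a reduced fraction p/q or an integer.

-63423/28750

class = fixed-axis compound train [3 meshes; 3 ratios multiply, 3 sense flips]
mesh 1 [81T→25T]: running ratio 81/25, sense −
mesh 2 [81T→69T]: running ratio 2187/575, sense +
mesh 3 [29T→50T]: running ratio 63423/28750, sense −
ω_out/ω_in = -63423/28750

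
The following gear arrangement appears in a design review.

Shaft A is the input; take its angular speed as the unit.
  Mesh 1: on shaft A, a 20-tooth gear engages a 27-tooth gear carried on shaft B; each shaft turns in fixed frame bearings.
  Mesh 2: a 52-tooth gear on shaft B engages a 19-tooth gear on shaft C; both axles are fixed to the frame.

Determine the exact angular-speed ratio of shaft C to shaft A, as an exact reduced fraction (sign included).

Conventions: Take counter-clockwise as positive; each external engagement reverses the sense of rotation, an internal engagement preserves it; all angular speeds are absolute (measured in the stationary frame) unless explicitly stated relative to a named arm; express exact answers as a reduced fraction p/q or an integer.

1040/513

class = fixed-axis compound train [2 meshes; 2 ratios multiply, 2 sense flips]
mesh 1 [20T→27T]: running ratio 20/27, sense −
mesh 2 [52T→19T]: running ratio 1040/513, sense +
ω_out/ω_in = 1040/513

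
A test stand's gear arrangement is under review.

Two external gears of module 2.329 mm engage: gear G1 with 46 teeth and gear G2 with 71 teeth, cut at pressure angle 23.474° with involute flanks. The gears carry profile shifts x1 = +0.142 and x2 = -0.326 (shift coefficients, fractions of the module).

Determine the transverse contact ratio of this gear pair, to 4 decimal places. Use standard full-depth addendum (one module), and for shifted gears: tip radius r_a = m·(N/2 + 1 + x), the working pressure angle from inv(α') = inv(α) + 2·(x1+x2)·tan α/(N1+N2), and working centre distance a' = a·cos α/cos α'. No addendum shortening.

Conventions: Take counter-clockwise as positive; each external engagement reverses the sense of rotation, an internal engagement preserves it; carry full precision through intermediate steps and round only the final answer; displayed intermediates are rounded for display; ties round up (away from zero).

1.6177

topology: single-mesh involute geometry — m = 2.329, 46T/71T pair
base radii: r_b1 = 49.133845, r_b2 = 75.837021
tip radii: r_a1 = 56.226718, r_a2 = 84.249246
inv(α') = inv(23.474°) + 2·(+0.142-0.326)·tan α/(46+71) = 0.02320840  ⇒  α' = 23.05053°
a' = a·cos α / cos α' = 136.2465·cos 23.474°/cos 23.05053° = 135.814297
action lengths: √(r_a1²−r_b1²) = 27.336955, √(r_a2²−r_b2²) = 36.697162
base pitch p_b = π·m·cos α = 6.711240
CR = (27.336955 + 36.697162 − 135.814297·sin 23.05053°)/6.711240 = 1.617734
contact ratio ≈ 1.6177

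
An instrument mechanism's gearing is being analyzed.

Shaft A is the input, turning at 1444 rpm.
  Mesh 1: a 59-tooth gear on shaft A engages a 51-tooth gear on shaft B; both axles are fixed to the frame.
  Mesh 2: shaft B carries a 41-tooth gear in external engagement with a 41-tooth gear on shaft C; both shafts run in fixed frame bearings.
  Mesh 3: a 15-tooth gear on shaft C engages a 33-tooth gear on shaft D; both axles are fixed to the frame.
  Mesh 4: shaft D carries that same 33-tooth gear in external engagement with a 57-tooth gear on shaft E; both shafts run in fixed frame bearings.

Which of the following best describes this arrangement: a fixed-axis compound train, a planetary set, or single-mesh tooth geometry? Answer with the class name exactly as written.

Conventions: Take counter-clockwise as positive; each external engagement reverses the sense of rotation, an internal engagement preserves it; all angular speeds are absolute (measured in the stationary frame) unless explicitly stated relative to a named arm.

recognized (5 fixed axles, 4 meshes): fixed-axis compound train
classification: fixed-axis compound train

fixed-axis compound train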